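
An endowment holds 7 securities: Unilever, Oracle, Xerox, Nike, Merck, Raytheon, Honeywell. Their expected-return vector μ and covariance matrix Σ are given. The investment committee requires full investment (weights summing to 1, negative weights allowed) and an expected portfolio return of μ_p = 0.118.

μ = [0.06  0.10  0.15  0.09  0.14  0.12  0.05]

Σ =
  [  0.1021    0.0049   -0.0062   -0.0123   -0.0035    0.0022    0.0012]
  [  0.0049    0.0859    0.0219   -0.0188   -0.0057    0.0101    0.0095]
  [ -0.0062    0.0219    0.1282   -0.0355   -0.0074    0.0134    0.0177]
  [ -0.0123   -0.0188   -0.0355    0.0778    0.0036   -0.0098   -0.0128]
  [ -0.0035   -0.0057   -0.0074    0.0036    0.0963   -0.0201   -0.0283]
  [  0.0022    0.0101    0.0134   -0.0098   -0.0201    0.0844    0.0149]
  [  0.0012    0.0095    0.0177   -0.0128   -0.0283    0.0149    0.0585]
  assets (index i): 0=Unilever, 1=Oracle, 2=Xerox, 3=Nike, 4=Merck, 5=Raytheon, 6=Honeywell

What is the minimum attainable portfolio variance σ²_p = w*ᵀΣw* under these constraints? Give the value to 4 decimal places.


p=Σ⁻¹μ = [0.9688  1.0936  1.5112  2.6054  2.3504  1.6244  1.4933]
q=Σ⁻¹𝟙 = [13.3323  11.3540  10.5363  27.1694  21.2055  12.2848  24.8630]
a=μᵀp=1.227302  b=𝟙ᵀp=11.647119  c=𝟙ᵀq=120.745275  D=ac−b²=12.535556
λ₁=(c·0.118−b)/D = (120.745275·0.118−11.647119)/12.535556 = 0.207476
λ₂=(a−b·0.118)/D = (1.227302−11.647119·0.118)/12.535556 = -0.011731
w* = 0.207476·p + -0.011731·q:
  w_0 = 0.207476·0.9688 + -0.011731·13.3323 = 0.0446  (Unilever)
  w_1 = 0.207476·1.0936 + -0.011731·11.3540 = 0.0937  (Oracle)
  w_2 = 0.207476·1.5112 + -0.011731·10.5363 = 0.1899  (Xerox)
  w_3 = 0.207476·2.6054 + -0.011731·27.1694 = 0.2218  (Nike)
  w_4 = 0.207476·2.3504 + -0.011731·21.2055 = 0.2389  (Merck)
  w_5 = 0.207476·1.6244 + -0.011731·12.2848 = 0.1929  (Raytheon)
  w_6 = 0.207476·1.4933 + -0.011731·24.8630 = 0.0182  (Honeywell)
Σw_i=1.0000  μᵀw=0.1180
σ²=wᵀΣw=λ₁·μ_p+λ₂ = 0.207476·0.118 + -0.011731 = 0.012751 ≈ 0.0128

0.0128


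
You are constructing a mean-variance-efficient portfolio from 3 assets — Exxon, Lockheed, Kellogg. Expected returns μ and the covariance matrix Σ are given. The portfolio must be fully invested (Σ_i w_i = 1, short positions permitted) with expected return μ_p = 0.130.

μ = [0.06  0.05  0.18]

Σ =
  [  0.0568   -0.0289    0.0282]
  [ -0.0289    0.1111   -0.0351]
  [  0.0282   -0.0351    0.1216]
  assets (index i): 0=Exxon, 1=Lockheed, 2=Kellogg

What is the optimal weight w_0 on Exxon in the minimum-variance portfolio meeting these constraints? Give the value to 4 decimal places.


0.0917

p=Σ⁻¹μ = [0.8528  1.1851  1.6246]
q=Σ⁻¹𝟙 = [22.4617  17.3813  8.0318]
a=μᵀp=0.402848  b=𝟙ᵀp=3.662481  c=𝟙ᵀq=47.874681  D=ac−b²=5.872474
λ₁=(c·0.130−b)/D = (47.874681·0.130−3.662481)/5.872474 = 0.436141
λ₂=(a−b·0.130)/D = (0.402848−3.662481·0.130)/5.872474 = -0.012478
w* = 0.436141·p + -0.012478·q:
  w_0 = 0.436141·0.8528 + -0.012478·22.4617 = 0.0917  (Exxon)
  w_1 = 0.436141·1.1851 + -0.012478·17.3813 = 0.3000  (Lockheed)
  w_2 = 0.436141·1.6246 + -0.012478·8.0318 = 0.6083  (Kellogg)
Σw_i=1.0000  μᵀw=0.1300
σ²=wᵀΣw=λ₁·μ_p+λ₂ = 0.436141·0.130 + -0.012478 = 0.044221 ≈ 0.0442


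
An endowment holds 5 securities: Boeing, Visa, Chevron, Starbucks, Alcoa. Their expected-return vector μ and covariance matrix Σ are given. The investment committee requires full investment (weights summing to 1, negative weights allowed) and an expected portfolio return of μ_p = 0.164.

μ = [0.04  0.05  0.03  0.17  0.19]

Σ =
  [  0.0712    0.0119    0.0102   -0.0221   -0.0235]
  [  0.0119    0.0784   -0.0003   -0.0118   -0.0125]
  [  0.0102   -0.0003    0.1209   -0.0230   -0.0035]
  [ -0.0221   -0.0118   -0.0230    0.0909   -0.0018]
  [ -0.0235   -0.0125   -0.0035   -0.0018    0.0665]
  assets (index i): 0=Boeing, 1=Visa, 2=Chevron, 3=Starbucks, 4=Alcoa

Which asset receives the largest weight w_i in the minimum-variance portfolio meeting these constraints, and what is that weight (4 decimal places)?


g=Σ⁻¹μ = [2.4940  1.3559  0.7146  2.9147  4.1099]
h=Σ⁻¹𝟙 = [26.2126  16.8536  11.3058  22.9905  28.6860]
a=μᵀg=1.465372  b=𝟙ᵀg=11.589087  c=𝟙ᵀh=106.048518  D=ac−b²=21.093621
λ₁=(c·0.164−b)/D = (106.048518·0.164−11.589087)/21.093621 = 0.275101
λ₂=(a−b·0.164)/D = (1.465372−11.589087·0.164)/21.093621 = -0.020634
w* = 0.275101·g + -0.020634·h:
  w_0 = 0.275101·2.4940 + -0.020634·26.2126 = 0.1452  (Boeing)
  w_1 = 0.275101·1.3559 + -0.020634·16.8536 = 0.0253  (Visa)
  w_2 = 0.275101·0.7146 + -0.020634·11.3058 = -0.0367  (Chevron)
  w_3 = 0.275101·2.9147 + -0.020634·22.9905 = 0.3275  (Starbucks)
  w_4 = 0.275101·4.1099 + -0.020634·28.6860 = 0.5387  (Alcoa)
Σw_i=1.0000  μᵀw=0.1640
σ²=wᵀΣw=λ₁·μ_p+λ₂ = 0.275101·0.164 + -0.020634 = 0.024483 ≈ 0.0245

Alcoa (0.5387)


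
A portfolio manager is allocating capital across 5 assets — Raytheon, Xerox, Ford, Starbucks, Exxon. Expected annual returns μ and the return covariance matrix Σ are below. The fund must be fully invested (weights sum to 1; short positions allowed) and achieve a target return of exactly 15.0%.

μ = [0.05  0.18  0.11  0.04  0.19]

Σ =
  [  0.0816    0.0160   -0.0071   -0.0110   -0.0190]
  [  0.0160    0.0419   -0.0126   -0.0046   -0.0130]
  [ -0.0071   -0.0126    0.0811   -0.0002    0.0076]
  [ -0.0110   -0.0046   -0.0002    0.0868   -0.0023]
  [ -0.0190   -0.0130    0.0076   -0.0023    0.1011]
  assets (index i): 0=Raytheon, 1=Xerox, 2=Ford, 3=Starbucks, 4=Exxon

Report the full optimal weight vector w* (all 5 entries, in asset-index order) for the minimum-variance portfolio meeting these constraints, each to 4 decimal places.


0.0528  0.4649  0.1779  0.0915  0.2129

p=Σ⁻¹μ = [0.3949  5.6429  2.0312  0.8821  2.5465]
q=Σ⁻¹𝟙 = [13.4286  30.2415  16.8001  15.2716  15.3880]
a=μᵀp=1.778009  b=𝟙ᵀp=11.497495  c=𝟙ᵀq=91.129882  D=ac−b²=29.837391
λ₁=(c·0.150−b)/D = (91.129882·0.150−11.497495)/29.837391 = 0.072794
λ₂=(a−b·0.150)/D = (1.778009−11.497495·0.150)/29.837391 = 0.001789
w* = 0.072794·p + 0.001789·q:
  w_0 = 0.072794·0.3949 + 0.001789·13.4286 = 0.0528  (Raytheon)
  w_1 = 0.072794·5.6429 + 0.001789·30.2415 = 0.4649  (Xerox)
  w_2 = 0.072794·2.0312 + 0.001789·16.8001 = 0.1779  (Ford)
  w_3 = 0.072794·0.8821 + 0.001789·15.2716 = 0.0915  (Starbucks)
  w_4 = 0.072794·2.5465 + 0.001789·15.3880 = 0.2129  (Exxon)
Σw_i=1.0000  μᵀw=0.1500
σ²=wᵀΣw=λ₁·μ_p+λ₂ = 0.072794·0.150 + 0.001789 = 0.012708 ≈ 0.0127


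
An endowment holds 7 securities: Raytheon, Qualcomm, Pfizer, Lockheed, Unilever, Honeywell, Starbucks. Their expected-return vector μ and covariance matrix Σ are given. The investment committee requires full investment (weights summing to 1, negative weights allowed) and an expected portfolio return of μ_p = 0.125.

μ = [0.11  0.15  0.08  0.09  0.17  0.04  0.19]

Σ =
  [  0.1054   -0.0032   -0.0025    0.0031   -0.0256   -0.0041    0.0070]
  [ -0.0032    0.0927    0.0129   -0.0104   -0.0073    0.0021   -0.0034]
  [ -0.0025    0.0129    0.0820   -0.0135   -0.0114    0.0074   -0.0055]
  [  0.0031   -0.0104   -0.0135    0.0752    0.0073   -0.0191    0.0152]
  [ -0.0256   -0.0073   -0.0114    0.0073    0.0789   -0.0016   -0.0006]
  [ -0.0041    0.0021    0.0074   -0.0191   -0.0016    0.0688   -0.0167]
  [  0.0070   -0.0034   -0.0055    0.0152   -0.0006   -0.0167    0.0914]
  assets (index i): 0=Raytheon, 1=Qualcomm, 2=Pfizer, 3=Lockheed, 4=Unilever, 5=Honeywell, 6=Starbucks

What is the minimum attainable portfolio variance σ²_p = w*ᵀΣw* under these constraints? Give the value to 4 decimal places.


u=Σ⁻¹μ = [1.7430  1.9147  1.3732  1.2669  3.0240  1.4277  2.1692]
v=Σ⁻¹𝟙 = [14.4891  12.7269  15.2306  18.3730  19.5915  21.9131  12.2982]
a=μᵀu=1.686130  b=𝟙ᵀu=12.918577  c=𝟙ᵀv=114.622274  D=ac−b²=26.378469
λ₁=(c·0.125−b)/D = (114.622274·0.125−12.918577)/26.378469 = 0.053423
λ₂=(a−b·0.125)/D = (1.686130−12.918577·0.125)/26.378469 = 0.002703
w* = 0.053423·u + 0.002703·v:
  w_0 = 0.053423·1.7430 + 0.002703·14.4891 = 0.1323  (Raytheon)
  w_1 = 0.053423·1.9147 + 0.002703·12.7269 = 0.1367  (Qualcomm)
  w_2 = 0.053423·1.3732 + 0.002703·15.2306 = 0.1145  (Pfizer)
  w_3 = 0.053423·1.2669 + 0.002703·18.3730 = 0.1173  (Lockheed)
  w_4 = 0.053423·3.0240 + 0.002703·19.5915 = 0.2145  (Unilever)
  w_5 = 0.053423·1.4277 + 0.002703·21.9131 = 0.1355  (Honeywell)
  w_6 = 0.053423·2.1692 + 0.002703·12.2982 = 0.1491  (Starbucks)
Σw_i=1.0000  μᵀw=0.1250
σ²=wᵀΣw=λ₁·μ_p+λ₂ = 0.053423·0.125 + 0.002703 = 0.009381 ≈ 0.0094

0.0094


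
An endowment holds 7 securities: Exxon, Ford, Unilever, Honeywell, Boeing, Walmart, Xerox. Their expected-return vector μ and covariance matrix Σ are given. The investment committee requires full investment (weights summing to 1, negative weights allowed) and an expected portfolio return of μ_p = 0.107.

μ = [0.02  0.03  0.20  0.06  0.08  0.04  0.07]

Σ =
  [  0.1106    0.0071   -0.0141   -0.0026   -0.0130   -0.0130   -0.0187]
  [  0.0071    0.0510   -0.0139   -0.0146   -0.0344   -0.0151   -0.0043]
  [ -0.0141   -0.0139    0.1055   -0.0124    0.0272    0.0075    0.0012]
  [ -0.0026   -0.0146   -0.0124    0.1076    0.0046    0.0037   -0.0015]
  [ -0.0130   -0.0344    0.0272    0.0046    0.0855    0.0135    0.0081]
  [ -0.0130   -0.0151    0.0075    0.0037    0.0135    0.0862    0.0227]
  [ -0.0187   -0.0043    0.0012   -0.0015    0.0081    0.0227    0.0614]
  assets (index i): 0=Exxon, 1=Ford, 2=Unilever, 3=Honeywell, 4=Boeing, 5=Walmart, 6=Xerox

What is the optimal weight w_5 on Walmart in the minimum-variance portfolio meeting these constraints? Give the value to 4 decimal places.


x=Σ⁻¹μ = [0.6974  2.2774  2.1099  1.0904  1.0706  0.2359  1.2689]
y=Σ⁻¹𝟙 = [15.0879  47.1349  12.1874  16.2157  24.7164  12.1362  16.5933]
a=μᵀx=0.753587  b=𝟙ᵀx=8.750520  c=𝟙ᵀy=144.071839  D=ac−b²=31.999060
λ₁=(c·0.107−b)/D = (144.071839·0.107−8.750520)/31.999060 = 0.208293
λ₂=(a−b·0.107)/D = (0.753587−8.750520·0.107)/31.999060 = -0.005710
w* = 0.208293·x + -0.005710·y:
  w_0 = 0.208293·0.6974 + -0.005710·15.0879 = 0.0591  (Exxon)
  w_1 = 0.208293·2.2774 + -0.005710·47.1349 = 0.2052  (Ford)
  w_2 = 0.208293·2.1099 + -0.005710·12.1874 = 0.3699  (Unilever)
  w_3 = 0.208293·1.0904 + -0.005710·16.2157 = 0.1345  (Honeywell)
  w_4 = 0.208293·1.0706 + -0.005710·24.7164 = 0.0819  (Boeing)
  w_5 = 0.208293·0.2359 + -0.005710·12.1362 = -0.0202  (Walmart)
  w_6 = 0.208293·1.2689 + -0.005710·16.5933 = 0.1695  (Xerox)
Σw_i=1.0000  μᵀw=0.1070
σ²=wᵀΣw=λ₁·μ_p+λ₂ = 0.208293·0.107 + -0.005710 = 0.016577 ≈ 0.0166

-0.0202


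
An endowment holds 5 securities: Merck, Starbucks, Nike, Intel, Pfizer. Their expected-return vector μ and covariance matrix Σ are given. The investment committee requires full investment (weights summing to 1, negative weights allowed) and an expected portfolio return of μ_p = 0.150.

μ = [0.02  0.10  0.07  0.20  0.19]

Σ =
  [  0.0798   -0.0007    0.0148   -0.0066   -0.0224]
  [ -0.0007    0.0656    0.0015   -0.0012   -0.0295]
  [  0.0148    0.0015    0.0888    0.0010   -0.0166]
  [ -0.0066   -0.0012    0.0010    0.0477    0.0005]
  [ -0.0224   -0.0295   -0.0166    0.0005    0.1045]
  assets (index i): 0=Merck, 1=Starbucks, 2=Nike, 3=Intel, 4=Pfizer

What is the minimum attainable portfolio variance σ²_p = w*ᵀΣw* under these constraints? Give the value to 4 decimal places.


p=Σ⁻¹μ = [1.3127  2.9830  1.0467  4.3952  3.0869]
q=Σ⁻¹𝟙 = [18.9192  25.7961  11.6375  23.7498  22.6419]
a=μᵀp=1.863384  b=𝟙ᵀp=12.824535  c=𝟙ᵀq=102.744438  D=ac−b²=26.983603
λ₁=(c·0.150−b)/D = (102.744438·0.150−12.824535)/26.983603 = 0.095878
λ₂=(a−b·0.150)/D = (1.863384−12.824535·0.150)/26.983603 = -0.002235
w* = 0.095878·p + -0.002235·q:
  w_0 = 0.095878·1.3127 + -0.002235·18.9192 = 0.0836  (Merck)
  w_1 = 0.095878·2.9830 + -0.002235·25.7961 = 0.2284  (Starbucks)
  w_2 = 0.095878·1.0467 + -0.002235·11.6375 = 0.0743  (Nike)
  w_3 = 0.095878·4.3952 + -0.002235·23.7498 = 0.3683  (Intel)
  w_4 = 0.095878·3.0869 + -0.002235·22.6419 = 0.2454  (Pfizer)
Σw_i=1.0000  μᵀw=0.1500
σ²=wᵀΣw=λ₁·μ_p+λ₂ = 0.095878·0.150 + -0.002235 = 0.012147 ≈ 0.0121

0.0121


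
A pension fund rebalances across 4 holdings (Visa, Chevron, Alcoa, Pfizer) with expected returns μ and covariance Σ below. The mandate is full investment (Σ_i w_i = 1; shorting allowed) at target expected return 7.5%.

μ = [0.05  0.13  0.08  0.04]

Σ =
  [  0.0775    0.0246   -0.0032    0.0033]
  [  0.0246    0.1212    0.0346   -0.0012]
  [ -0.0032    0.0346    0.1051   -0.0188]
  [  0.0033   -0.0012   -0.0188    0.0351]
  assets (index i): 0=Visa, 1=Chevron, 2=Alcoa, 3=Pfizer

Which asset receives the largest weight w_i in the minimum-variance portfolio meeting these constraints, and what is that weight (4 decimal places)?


Pfizer (0.4145)

p=Σ⁻¹μ = [0.3611  0.7890  0.7908  1.5562]
q=Σ⁻¹𝟙 = [11.4508  1.8035  15.6873  35.8774]
a=μᵀp=0.246133  b=𝟙ᵀp=3.497077  c=𝟙ᵀq=64.819066  D=ac−b²=3.724563
λ₁=(c·0.075−b)/D = (64.819066·0.075−3.497077)/3.724563 = 0.366312
λ₂=(a−b·0.075)/D = (0.246133−3.497077·0.075)/3.724563 = -0.004335
w* = 0.366312·p + -0.004335·q:
  w_0 = 0.366312·0.3611 + -0.004335·11.4508 = 0.0826  (Visa)
  w_1 = 0.366312·0.7890 + -0.004335·1.8035 = 0.2812  (Chevron)
  w_2 = 0.366312·0.7908 + -0.004335·15.6873 = 0.2217  (Alcoa)
  w_3 = 0.366312·1.5562 + -0.004335·35.8774 = 0.4145  (Pfizer)
Σw_i=1.0000  μᵀw=0.0750
σ²=wᵀΣw=λ₁·μ_p+λ₂ = 0.366312·0.075 + -0.004335 = 0.023138 ≈ 0.0231


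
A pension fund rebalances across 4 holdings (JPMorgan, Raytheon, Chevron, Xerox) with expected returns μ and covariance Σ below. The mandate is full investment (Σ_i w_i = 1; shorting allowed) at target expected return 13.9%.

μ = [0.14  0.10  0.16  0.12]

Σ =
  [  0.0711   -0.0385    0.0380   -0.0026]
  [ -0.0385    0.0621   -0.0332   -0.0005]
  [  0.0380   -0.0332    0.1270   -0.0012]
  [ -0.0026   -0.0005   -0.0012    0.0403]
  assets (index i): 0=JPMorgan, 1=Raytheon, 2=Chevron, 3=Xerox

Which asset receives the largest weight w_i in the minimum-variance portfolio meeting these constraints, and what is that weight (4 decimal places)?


Chevron (0.3780)

p=Σ⁻¹μ = [3.9791  4.8335  1.3643  3.3350]
q=Σ⁻¹𝟙 = [32.6054  41.4701  9.2209  27.7066]
a=μᵀp=1.658912  b=𝟙ᵀp=13.511891  c=𝟙ᵀq=111.002919  D=ac−b²=1.572892
λ₁=(c·0.139−b)/D = (111.002919·0.139−13.511891)/1.572892 = 1.219101
λ₂=(a−b·0.139)/D = (1.658912−13.511891·0.139)/1.572892 = -0.139387
w* = 1.219101·p + -0.139387·q:
  w_0 = 1.219101·3.9791 + -0.139387·32.6054 = 0.3062  (JPMorgan)
  w_1 = 1.219101·4.8335 + -0.139387·41.4701 = 0.1121  (Raytheon)
  w_2 = 1.219101·1.3643 + -0.139387·9.2209 = 0.3780  (Chevron)
  w_3 = 1.219101·3.3350 + -0.139387·27.7066 = 0.2037  (Xerox)
Σw_i=1.0000  μᵀw=0.1390
σ²=wᵀΣw=λ₁·μ_p+λ₂ = 1.219101·0.139 + -0.139387 = 0.030068 ≈ 0.0301


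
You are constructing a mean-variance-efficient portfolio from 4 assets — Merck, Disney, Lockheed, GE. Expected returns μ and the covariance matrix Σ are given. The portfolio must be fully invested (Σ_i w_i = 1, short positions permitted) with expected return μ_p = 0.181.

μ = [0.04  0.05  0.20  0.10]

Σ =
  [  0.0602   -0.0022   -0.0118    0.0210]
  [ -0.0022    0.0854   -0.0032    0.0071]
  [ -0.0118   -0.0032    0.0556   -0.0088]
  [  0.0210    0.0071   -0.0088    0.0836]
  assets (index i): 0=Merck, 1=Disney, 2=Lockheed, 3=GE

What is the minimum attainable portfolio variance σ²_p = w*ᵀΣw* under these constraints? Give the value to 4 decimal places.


p=Σ⁻¹μ = [1.0273  0.6552  4.0602  1.3099]
q=Σ⁻¹𝟙 = [18.7301  12.3670  24.0556  8.7387]
a=μᵀp=1.016872  b=𝟙ᵀp=7.052531  c=𝟙ᵀq=63.891284  D=ac−b²=15.231084
λ₁=(c·0.181−b)/D = (63.891284·0.181−7.052531)/15.231084 = 0.296223
λ₂=(a−b·0.181)/D = (1.016872−7.052531·0.181)/15.231084 = -0.017046
w* = 0.296223·p + -0.017046·q:
  w_0 = 0.296223·1.0273 + -0.017046·18.7301 = -0.0150  (Merck)
  w_1 = 0.296223·0.6552 + -0.017046·12.3670 = -0.0167  (Disney)
  w_2 = 0.296223·4.0602 + -0.017046·24.0556 = 0.7927  (Lockheed)
  w_3 = 0.296223·1.3099 + -0.017046·8.7387 = 0.2390  (GE)
Σw_i=1.0000  μᵀw=0.1810
σ²=wᵀΣw=λ₁·μ_p+λ₂ = 0.296223·0.181 + -0.017046 = 0.036570 ≈ 0.0366

0.0366


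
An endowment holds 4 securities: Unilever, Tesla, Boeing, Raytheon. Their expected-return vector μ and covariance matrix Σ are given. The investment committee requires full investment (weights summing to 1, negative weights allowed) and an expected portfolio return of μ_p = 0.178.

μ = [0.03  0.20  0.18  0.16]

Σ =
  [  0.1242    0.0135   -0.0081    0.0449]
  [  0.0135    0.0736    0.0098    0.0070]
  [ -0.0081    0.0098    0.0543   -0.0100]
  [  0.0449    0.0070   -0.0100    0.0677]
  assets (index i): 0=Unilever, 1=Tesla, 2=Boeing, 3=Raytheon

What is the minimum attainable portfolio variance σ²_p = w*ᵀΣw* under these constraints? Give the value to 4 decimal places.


0.0219

p=Σ⁻¹μ = [-0.9531  2.1290  3.3919  3.2764]
q=Σ⁻¹𝟙 = [3.0363  8.9648  19.9732  14.7806]
a=μᵀp=1.531961  b=𝟙ᵀp=7.844125  c=𝟙ᵀq=46.754927  D=ac−b²=10.096399
λ₁=(c·0.178−b)/D = (46.754927·0.178−7.844125)/10.096399 = 0.047369
λ₂=(a−b·0.178)/D = (1.531961−7.844125·0.178)/10.096399 = 0.013441
w* = 0.047369·p + 0.013441·q:
  w_0 = 0.047369·-0.9531 + 0.013441·3.0363 = -0.0043  (Unilever)
  w_1 = 0.047369·2.1290 + 0.013441·8.9648 = 0.2213  (Tesla)
  w_2 = 0.047369·3.3919 + 0.013441·19.9732 = 0.4291  (Boeing)
  w_3 = 0.047369·3.2764 + 0.013441·14.7806 = 0.3539  (Raytheon)
Σw_i=1.0000  μᵀw=0.1780
σ²=wᵀΣw=λ₁·μ_p+λ₂ = 0.047369·0.178 + 0.013441 = 0.021873 ≈ 0.0219


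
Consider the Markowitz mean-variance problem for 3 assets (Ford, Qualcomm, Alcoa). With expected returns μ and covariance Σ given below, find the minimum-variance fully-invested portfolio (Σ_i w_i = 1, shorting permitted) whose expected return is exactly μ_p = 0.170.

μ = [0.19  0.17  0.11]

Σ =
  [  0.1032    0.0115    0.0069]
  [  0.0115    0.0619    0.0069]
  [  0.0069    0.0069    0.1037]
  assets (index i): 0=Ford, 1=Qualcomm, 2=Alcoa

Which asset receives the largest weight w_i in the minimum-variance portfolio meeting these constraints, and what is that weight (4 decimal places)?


p=Σ⁻¹μ = [1.5229  2.3741  0.8015]
q=Σ⁻¹𝟙 = [7.5997  13.8272  8.2175]
a=μᵀp=0.781114  b=𝟙ᵀp=4.698485  c=𝟙ᵀq=29.644364  D=ac−b²=1.079873
λ₁=(c·0.170−b)/D = (29.644364·0.170−4.698485)/1.079873 = 0.315830
λ₂=(a−b·0.170)/D = (0.781114−4.698485·0.170)/1.079873 = -0.016324
w* = 0.315830·p + -0.016324·q:
  w_0 = 0.315830·1.5229 + -0.016324·7.5997 = 0.3569  (Ford)
  w_1 = 0.315830·2.3741 + -0.016324·13.8272 = 0.5241  (Qualcomm)
  w_2 = 0.315830·0.8015 + -0.016324·8.2175 = 0.1190  (Alcoa)
Σw_i=1.0000  μᵀw=0.1700
σ²=wᵀΣw=λ₁·μ_p+λ₂ = 0.315830·0.170 + -0.016324 = 0.037367 ≈ 0.0374

Qualcomm (0.5241)


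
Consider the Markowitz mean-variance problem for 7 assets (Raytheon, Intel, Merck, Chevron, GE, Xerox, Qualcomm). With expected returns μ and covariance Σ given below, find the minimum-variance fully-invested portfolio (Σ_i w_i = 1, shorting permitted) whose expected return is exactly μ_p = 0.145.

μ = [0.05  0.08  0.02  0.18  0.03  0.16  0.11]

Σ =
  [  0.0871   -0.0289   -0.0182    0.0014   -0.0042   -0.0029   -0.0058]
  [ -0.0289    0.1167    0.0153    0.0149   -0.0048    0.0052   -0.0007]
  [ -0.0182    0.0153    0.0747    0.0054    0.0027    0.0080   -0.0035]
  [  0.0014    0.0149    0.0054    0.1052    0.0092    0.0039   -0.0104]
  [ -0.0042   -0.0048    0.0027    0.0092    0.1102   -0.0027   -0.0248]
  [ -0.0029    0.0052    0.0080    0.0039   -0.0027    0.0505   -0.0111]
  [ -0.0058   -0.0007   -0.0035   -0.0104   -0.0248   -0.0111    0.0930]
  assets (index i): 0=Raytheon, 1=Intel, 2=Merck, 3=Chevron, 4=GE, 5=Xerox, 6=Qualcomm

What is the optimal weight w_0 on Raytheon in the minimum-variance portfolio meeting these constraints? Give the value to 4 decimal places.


0.0668

p=Σ⁻¹μ = [1.0400  0.6269  -0.0338  1.6162  0.7542  3.5360  2.0550]
q=Σ⁻¹𝟙 = [20.5541  10.6985  13.7258  6.8908  14.4416  22.3243  19.9178]
a=μᵀp=1.206840  b=𝟙ᵀp=9.594541  c=𝟙ᵀq=108.552899  D=ac−b²=38.950709
λ₁=(c·0.145−b)/D = (108.552899·0.145−9.594541)/38.950709 = 0.157780
λ₂=(a−b·0.145)/D = (1.206840−9.594541·0.145)/38.950709 = -0.004733
w* = 0.157780·p + -0.004733·q:
  w_0 = 0.157780·1.0400 + -0.004733·20.5541 = 0.0668  (Raytheon)
  w_1 = 0.157780·0.6269 + -0.004733·10.6985 = 0.0483  (Intel)
  w_2 = 0.157780·-0.0338 + -0.004733·13.7258 = -0.0703  (Merck)
  w_3 = 0.157780·1.6162 + -0.004733·6.8908 = 0.2224  (Chevron)
  w_4 = 0.157780·0.7542 + -0.004733·14.4416 = 0.0506  (GE)
  w_5 = 0.157780·3.5360 + -0.004733·22.3243 = 0.4522  (Xerox)
  w_6 = 0.157780·2.0550 + -0.004733·19.9178 = 0.2300  (Qualcomm)
Σw_i=1.0000  μᵀw=0.1450
σ²=wᵀΣw=λ₁·μ_p+λ₂ = 0.157780·0.145 + -0.004733 = 0.018145 ≈ 0.0181


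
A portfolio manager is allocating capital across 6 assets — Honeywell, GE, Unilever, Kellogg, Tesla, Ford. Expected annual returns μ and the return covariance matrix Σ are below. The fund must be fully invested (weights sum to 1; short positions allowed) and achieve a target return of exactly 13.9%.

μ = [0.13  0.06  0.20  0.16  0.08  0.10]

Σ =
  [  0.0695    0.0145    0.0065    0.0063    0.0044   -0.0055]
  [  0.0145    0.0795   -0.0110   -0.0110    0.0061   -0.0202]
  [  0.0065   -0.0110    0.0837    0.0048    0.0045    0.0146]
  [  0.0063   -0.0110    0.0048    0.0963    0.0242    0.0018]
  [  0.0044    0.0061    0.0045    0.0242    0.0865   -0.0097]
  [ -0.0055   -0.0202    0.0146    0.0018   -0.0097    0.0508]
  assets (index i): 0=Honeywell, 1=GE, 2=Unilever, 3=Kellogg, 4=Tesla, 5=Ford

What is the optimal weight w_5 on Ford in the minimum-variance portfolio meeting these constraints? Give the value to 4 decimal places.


0.1991

g=Σ⁻¹μ = [1.3794  1.5014  1.9886  1.4835  0.4750  2.1815]
h=Σ⁻¹𝟙 = [10.4503  19.2258  7.7822  8.4703  10.0204  27.8380]
a=μᵀg=1.160613  b=𝟙ᵀg=9.009215  c=𝟙ᵀh=83.787053  D=ac−b²=16.078362
λ₁=(c·0.139−b)/D = (83.787053·0.139−9.009215)/16.078362 = 0.164021
λ₂=(a−b·0.139)/D = (1.160613−9.009215·0.139)/16.078362 = -0.005701
w* = 0.164021·g + -0.005701·h:
  w_0 = 0.164021·1.3794 + -0.005701·10.4503 = 0.1667  (Honeywell)
  w_1 = 0.164021·1.5014 + -0.005701·19.2258 = 0.1366  (GE)
  w_2 = 0.164021·1.9886 + -0.005701·7.7822 = 0.2818  (Unilever)
  w_3 = 0.164021·1.4835 + -0.005701·8.4703 = 0.1950  (Kellogg)
  w_4 = 0.164021·0.4750 + -0.005701·10.0204 = 0.0208  (Tesla)
  w_5 = 0.164021·2.1815 + -0.005701·27.8380 = 0.1991  (Ford)
Σw_i=1.0000  μᵀw=0.1390
σ²=wᵀΣw=λ₁·μ_p+λ₂ = 0.164021·0.139 + -0.005701 = 0.017098 ≈ 0.0171


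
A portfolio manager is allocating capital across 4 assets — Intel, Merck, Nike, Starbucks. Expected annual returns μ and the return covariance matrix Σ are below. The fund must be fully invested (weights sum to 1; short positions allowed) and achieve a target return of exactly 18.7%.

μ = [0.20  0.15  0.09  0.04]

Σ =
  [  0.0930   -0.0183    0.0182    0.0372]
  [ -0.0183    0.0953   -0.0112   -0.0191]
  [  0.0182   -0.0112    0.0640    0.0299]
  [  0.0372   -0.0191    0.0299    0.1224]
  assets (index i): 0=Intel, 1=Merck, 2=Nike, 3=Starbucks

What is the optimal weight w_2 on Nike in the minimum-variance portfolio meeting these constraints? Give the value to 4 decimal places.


0.1810

x=Σ⁻¹μ = [2.4827  2.1176  1.2601  -0.4051]
y=Σ⁻¹𝟙 = [9.2640  14.7343  13.5385  4.3464]
a=μᵀx=0.911380  b=𝟙ᵀx=5.455259  c=𝟙ᵀy=41.883177  D=ac−b²=8.411638
λ₁=(c·0.187−b)/D = (41.883177·0.187−5.455259)/8.411638 = 0.282572
λ₂=(a−b·0.187)/D = (0.911380−5.455259·0.187)/8.411638 = -0.012929
w* = 0.282572·x + -0.012929·y:
  w_0 = 0.282572·2.4827 + -0.012929·9.2640 = 0.5818  (Intel)
  w_1 = 0.282572·2.1176 + -0.012929·14.7343 = 0.4079  (Merck)
  w_2 = 0.282572·1.2601 + -0.012929·13.5385 = 0.1810  (Nike)
  w_3 = 0.282572·-0.4051 + -0.012929·4.3464 = -0.1707  (Starbucks)
Σw_i=1.0000  μᵀw=0.1870
σ²=wᵀΣw=λ₁·μ_p+λ₂ = 0.282572·0.187 + -0.012929 = 0.039912 ≈ 0.0399


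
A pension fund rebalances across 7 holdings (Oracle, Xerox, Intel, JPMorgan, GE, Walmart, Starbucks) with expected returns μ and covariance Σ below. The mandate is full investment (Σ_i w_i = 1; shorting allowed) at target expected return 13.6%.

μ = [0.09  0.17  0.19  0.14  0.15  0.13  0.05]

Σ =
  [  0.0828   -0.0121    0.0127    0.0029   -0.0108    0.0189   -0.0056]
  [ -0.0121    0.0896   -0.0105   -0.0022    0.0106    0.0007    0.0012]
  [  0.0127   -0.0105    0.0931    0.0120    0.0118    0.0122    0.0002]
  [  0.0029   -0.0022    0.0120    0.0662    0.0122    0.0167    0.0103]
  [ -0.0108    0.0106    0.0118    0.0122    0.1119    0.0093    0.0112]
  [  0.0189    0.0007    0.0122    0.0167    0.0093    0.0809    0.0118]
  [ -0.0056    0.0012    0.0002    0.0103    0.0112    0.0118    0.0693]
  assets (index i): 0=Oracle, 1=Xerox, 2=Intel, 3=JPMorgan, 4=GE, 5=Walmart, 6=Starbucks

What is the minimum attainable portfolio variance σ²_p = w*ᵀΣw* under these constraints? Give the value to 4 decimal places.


0.0158

p=Σ⁻¹μ = [1.0650  2.1795  1.7668  1.4638  0.8074  0.6328  0.3089]
q=Σ⁻¹𝟙 = [13.1996  13.2723  7.9989  9.6958  5.5278  3.5238  12.3093]
a=μᵀp=1.225804  b=𝟙ᵀp=8.224180  c=𝟙ᵀq=65.527417  D=ac−b²=12.686624
λ₁=(c·0.136−b)/D = (65.527417·0.136−8.224180)/12.686624 = 0.054195
λ₂=(a−b·0.136)/D = (1.225804−8.224180·0.136)/12.686624 = 0.008459
w* = 0.054195·p + 0.008459·q:
  w_0 = 0.054195·1.0650 + 0.008459·13.1996 = 0.1694  (Oracle)
  w_1 = 0.054195·2.1795 + 0.008459·13.2723 = 0.2304  (Xerox)
  w_2 = 0.054195·1.7668 + 0.008459·7.9989 = 0.1634  (Intel)
  w_3 = 0.054195·1.4638 + 0.008459·9.6958 = 0.1613  (JPMorgan)
  w_4 = 0.054195·0.8074 + 0.008459·5.5278 = 0.0905  (GE)
  w_5 = 0.054195·0.6328 + 0.008459·3.5238 = 0.0641  (Walmart)
  w_6 = 0.054195·0.3089 + 0.008459·12.3093 = 0.1209  (Starbucks)
Σw_i=1.0000  μᵀw=0.1360
σ²=wᵀΣw=λ₁·μ_p+λ₂ = 0.054195·0.136 + 0.008459 = 0.015829 ≈ 0.0158


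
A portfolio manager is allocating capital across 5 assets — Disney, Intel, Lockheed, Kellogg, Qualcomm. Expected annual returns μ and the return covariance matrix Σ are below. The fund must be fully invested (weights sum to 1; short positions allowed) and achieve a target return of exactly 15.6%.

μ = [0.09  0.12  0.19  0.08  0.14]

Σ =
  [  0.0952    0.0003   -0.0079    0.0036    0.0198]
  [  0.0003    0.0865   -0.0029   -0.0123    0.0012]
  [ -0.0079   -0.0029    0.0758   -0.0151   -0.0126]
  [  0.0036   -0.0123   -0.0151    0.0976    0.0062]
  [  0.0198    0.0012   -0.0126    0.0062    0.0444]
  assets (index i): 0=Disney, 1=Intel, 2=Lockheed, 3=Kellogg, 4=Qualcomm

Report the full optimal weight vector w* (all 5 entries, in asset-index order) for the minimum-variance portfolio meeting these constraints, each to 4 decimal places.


x=Σ⁻¹μ = [0.4032  1.6381  3.4944  1.3145  3.7372]
y=Σ⁻¹𝟙 = [6.8759  13.8403  20.9783  13.5116  23.1487]
a=μᵀx=1.525150  b=𝟙ᵀx=10.587302  c=𝟙ᵀy=78.354908  D=ac−b²=7.411996
λ₁=(c·0.156−b)/D = (78.354908·0.156−10.587302)/7.411996 = 0.220732
λ₂=(a−b·0.156)/D = (1.525150−10.587302·0.156)/7.411996 = -0.017063
w* = 0.220732·x + -0.017063·y:
  w_0 = 0.220732·0.4032 + -0.017063·6.8759 = -0.0283  (Disney)
  w_1 = 0.220732·1.6381 + -0.017063·13.8403 = 0.1254  (Intel)
  w_2 = 0.220732·3.4944 + -0.017063·20.9783 = 0.4134  (Lockheed)
  w_3 = 0.220732·1.3145 + -0.017063·13.5116 = 0.0596  (Kellogg)
  w_4 = 0.220732·3.7372 + -0.017063·23.1487 = 0.4299  (Qualcomm)
Σw_i=1.0000  μᵀw=0.1560
σ²=wᵀΣw=λ₁·μ_p+λ₂ = 0.220732·0.156 + -0.017063 = 0.017371 ≈ 0.0174

-0.0283  0.1254  0.4134  0.0596  0.4299


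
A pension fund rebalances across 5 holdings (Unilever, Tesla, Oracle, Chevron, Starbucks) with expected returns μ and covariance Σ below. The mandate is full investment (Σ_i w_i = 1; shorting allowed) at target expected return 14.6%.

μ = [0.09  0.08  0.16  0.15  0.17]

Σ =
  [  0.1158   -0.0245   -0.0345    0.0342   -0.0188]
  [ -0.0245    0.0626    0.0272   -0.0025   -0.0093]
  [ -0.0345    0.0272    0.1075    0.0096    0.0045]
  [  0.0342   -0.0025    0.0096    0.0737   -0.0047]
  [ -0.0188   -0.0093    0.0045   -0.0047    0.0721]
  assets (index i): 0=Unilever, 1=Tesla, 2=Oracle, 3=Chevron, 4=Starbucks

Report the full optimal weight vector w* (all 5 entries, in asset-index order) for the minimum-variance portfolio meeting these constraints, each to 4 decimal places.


0.1241  0.0878  0.1883  0.2143  0.3855

u=Σ⁻¹μ = [1.6506  1.8653  1.2978  1.3572  3.0363]
v=Σ⁻¹𝟙 = [17.1759  22.8488  7.5407  6.7471  21.2646]
a=μᵀu=1.225186  b=𝟙ᵀu=9.207286  c=𝟙ᵀv=75.577046  D=ac−b²=7.821807
λ₁=(c·0.146−b)/D = (75.577046·0.146−9.207286)/7.821807 = 0.233573
λ₂=(a−b·0.146)/D = (1.225186−9.207286·0.146)/7.821807 = -0.015224
w* = 0.233573·u + -0.015224·v:
  w_0 = 0.233573·1.6506 + -0.015224·17.1759 = 0.1241  (Unilever)
  w_1 = 0.233573·1.8653 + -0.015224·22.8488 = 0.0878  (Tesla)
  w_2 = 0.233573·1.2978 + -0.015224·7.5407 = 0.1883  (Oracle)
  w_3 = 0.233573·1.3572 + -0.015224·6.7471 = 0.2143  (Chevron)
  w_4 = 0.233573·3.0363 + -0.015224·21.2646 = 0.3855  (Starbucks)
Σw_i=1.0000  μᵀw=0.1460
σ²=wᵀΣw=λ₁·μ_p+λ₂ = 0.233573·0.146 + -0.015224 = 0.018878 ≈ 0.0189


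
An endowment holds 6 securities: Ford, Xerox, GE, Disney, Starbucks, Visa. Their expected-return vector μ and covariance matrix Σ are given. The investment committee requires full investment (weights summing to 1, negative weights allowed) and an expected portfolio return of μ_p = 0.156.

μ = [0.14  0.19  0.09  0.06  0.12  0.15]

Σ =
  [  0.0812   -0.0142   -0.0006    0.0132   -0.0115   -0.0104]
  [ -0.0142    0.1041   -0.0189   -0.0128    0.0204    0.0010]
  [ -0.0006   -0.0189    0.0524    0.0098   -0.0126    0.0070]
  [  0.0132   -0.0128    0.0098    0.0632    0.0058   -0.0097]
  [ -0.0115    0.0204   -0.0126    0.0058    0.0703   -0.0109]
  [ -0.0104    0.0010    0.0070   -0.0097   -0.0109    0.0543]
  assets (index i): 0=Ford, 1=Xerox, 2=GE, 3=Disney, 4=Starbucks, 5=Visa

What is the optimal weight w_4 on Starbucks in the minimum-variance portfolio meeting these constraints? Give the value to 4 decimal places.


0.1560

g=Σ⁻¹μ = [2.8196  2.2449  2.5371  0.7423  2.4624  3.5609]
h=Σ⁻¹𝟙 = [18.8831  13.8038  23.3613  13.0514  20.3222  25.1779]
a=μᵀg=1.923794  b=𝟙ᵀg=14.367315  c=𝟙ᵀh=114.599766  D=ac−b²=14.046579
λ₁=(c·0.156−b)/D = (114.599766·0.156−14.367315)/14.046579 = 0.249901
λ₂=(a−b·0.156)/D = (1.923794−14.367315·0.156)/14.046579 = -0.022604
w* = 0.249901·g + -0.022604·h:
  w_0 = 0.249901·2.8196 + -0.022604·18.8831 = 0.2778  (Ford)
  w_1 = 0.249901·2.2449 + -0.022604·13.8038 = 0.2490  (Xerox)
  w_2 = 0.249901·2.5371 + -0.022604·23.3613 = 0.1060  (GE)
  w_3 = 0.249901·0.7423 + -0.022604·13.0514 = -0.1095  (Disney)
  w_4 = 0.249901·2.4624 + -0.022604·20.3222 = 0.1560  (Starbucks)
  w_5 = 0.249901·3.5609 + -0.022604·25.1779 = 0.3208  (Visa)
Σw_i=1.0000  μᵀw=0.1560
σ²=wᵀΣw=λ₁·μ_p+λ₂ = 0.249901·0.156 + -0.022604 = 0.016381 ≈ 0.0164


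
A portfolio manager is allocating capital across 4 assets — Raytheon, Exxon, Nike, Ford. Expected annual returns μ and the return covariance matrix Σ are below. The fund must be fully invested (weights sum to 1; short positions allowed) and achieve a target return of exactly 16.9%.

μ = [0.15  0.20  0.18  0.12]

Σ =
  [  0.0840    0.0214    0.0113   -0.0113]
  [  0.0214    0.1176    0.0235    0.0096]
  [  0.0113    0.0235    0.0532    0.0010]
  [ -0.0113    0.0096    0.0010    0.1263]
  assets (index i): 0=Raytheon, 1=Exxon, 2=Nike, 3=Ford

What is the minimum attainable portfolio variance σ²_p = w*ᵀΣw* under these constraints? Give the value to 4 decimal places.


0.0296

g=Σ⁻¹μ = [1.3409  0.8344  2.7115  0.9852]
h=Σ⁻¹𝟙 = [10.2652  2.9103  15.1714  8.4947]
a=μᵀg=0.974318  b=𝟙ᵀg=5.872048  c=𝟙ᵀh=36.841569  D=ac−b²=1.414440
λ₁=(c·0.169−b)/D = (36.841569·0.169−5.872048)/1.414440 = 0.250401
λ₂=(a−b·0.169)/D = (0.974318−5.872048·0.169)/1.414440 = -0.012767
w* = 0.250401·g + -0.012767·h:
  w_0 = 0.250401·1.3409 + -0.012767·10.2652 = 0.2047  (Raytheon)
  w_1 = 0.250401·0.8344 + -0.012767·2.9103 = 0.1718  (Exxon)
  w_2 = 0.250401·2.7115 + -0.012767·15.1714 = 0.4853  (Nike)
  w_3 = 0.250401·0.9852 + -0.012767·8.4947 = 0.1382  (Ford)
Σw_i=1.0000  μᵀw=0.1690
σ²=wᵀΣw=λ₁·μ_p+λ₂ = 0.250401·0.169 + -0.012767 = 0.029550 ≈ 0.0296


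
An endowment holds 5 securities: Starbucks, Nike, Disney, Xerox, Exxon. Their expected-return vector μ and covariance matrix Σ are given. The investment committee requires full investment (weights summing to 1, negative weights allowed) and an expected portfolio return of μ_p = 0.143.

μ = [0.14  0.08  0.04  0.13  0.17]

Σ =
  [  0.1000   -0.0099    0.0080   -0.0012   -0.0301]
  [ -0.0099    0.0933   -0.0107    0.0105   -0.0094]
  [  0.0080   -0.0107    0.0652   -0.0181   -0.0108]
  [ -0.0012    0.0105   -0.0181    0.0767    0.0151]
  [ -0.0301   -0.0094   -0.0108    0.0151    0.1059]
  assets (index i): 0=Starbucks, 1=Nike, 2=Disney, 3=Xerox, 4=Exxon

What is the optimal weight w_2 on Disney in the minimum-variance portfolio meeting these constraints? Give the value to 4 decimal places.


-0.0031

x=Σ⁻¹μ = [2.1185  1.3029  1.3356  1.4206  2.2567]
y=Σ⁻¹𝟙 = [14.4238  14.8149  22.2639  13.4961  15.2037]
a=μᵀx=1.022556  b=𝟙ᵀx=8.434216  c=𝟙ᵀy=80.202497  D=ac−b²=10.875561
λ₁=(c·0.143−b)/D = (80.202497·0.143−8.434216)/10.875561 = 0.279042
λ₂=(a−b·0.143)/D = (1.022556−8.434216·0.143)/10.875561 = -0.016876
w* = 0.279042·x + -0.016876·y:
  w_0 = 0.279042·2.1185 + -0.016876·14.4238 = 0.3477  (Starbucks)
  w_1 = 0.279042·1.3029 + -0.016876·14.8149 = 0.1135  (Nike)
  w_2 = 0.279042·1.3356 + -0.016876·22.2639 = -0.0031  (Disney)
  w_3 = 0.279042·1.4206 + -0.016876·13.4961 = 0.1686  (Xerox)
  w_4 = 0.279042·2.2567 + -0.016876·15.2037 = 0.3731  (Exxon)
Σw_i=1.0000  μᵀw=0.1430
σ²=wᵀΣw=λ₁·μ_p+λ₂ = 0.279042·0.143 + -0.016876 = 0.023027 ≈ 0.0230


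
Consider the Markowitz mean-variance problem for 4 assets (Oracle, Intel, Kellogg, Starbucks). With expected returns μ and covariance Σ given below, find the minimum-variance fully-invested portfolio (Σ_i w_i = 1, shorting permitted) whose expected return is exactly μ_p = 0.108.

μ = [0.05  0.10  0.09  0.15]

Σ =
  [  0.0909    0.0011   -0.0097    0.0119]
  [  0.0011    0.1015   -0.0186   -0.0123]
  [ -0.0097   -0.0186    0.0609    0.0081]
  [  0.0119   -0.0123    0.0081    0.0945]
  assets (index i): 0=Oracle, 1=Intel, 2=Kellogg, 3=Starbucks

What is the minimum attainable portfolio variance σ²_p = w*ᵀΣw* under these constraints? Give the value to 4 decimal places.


g=Σ⁻¹μ = [0.5207  1.5008  1.8114  1.5618]
h=Σ⁻¹𝟙 = [11.9313  14.7942  21.6219  9.1518]
a=μᵀg=0.573413  b=𝟙ᵀg=5.394733  c=𝟙ᵀh=57.499235  D=ac−b²=3.867658
λ₁=(c·0.108−b)/D = (57.499235·0.108−5.394733)/3.867658 = 0.210770
λ₂=(a−b·0.108)/D = (0.573413−5.394733·0.108)/3.867658 = -0.002383
w* = 0.210770·g + -0.002383·h:
  w_0 = 0.210770·0.5207 + -0.002383·11.9313 = 0.0813  (Oracle)
  w_1 = 0.210770·1.5008 + -0.002383·14.7942 = 0.2811  (Intel)
  w_2 = 0.210770·1.8114 + -0.002383·21.6219 = 0.3303  (Kellogg)
  w_3 = 0.210770·1.5618 + -0.002383·9.1518 = 0.3074  (Starbucks)
Σw_i=1.0000  μᵀw=0.1080
σ²=wᵀΣw=λ₁·μ_p+λ₂ = 0.210770·0.108 + -0.002383 = 0.020380 ≈ 0.0204

0.0204


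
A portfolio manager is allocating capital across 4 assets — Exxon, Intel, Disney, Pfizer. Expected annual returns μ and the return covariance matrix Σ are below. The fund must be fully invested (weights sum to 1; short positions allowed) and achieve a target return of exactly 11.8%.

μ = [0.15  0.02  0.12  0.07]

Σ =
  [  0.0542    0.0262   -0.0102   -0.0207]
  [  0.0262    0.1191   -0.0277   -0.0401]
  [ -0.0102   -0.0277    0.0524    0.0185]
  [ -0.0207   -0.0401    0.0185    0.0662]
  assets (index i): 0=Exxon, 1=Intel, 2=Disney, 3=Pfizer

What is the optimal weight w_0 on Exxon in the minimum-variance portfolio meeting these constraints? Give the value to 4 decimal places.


0.4383

p=Σ⁻¹μ = [3.6792  0.5939  2.6779  1.8192]
q=Σ⁻¹𝟙 = [24.6855  17.4981  23.6745  26.8079]
a=μᵀp=1.012456  b=𝟙ᵀp=8.770278  c=𝟙ᵀq=92.665973  D=ac−b²=16.902444
λ₁=(c·0.118−b)/D = (92.665973·0.118−8.770278)/16.902444 = 0.128047
λ₂=(a−b·0.118)/D = (1.012456−8.770278·0.118)/16.902444 = -0.001327
w* = 0.128047·p + -0.001327·q:
  w_0 = 0.128047·3.6792 + -0.001327·24.6855 = 0.4383  (Exxon)
  w_1 = 0.128047·0.5939 + -0.001327·17.4981 = 0.0528  (Intel)
  w_2 = 0.128047·2.6779 + -0.001327·23.6745 = 0.3115  (Disney)
  w_3 = 0.128047·1.8192 + -0.001327·26.8079 = 0.1974  (Pfizer)
Σw_i=1.0000  μᵀw=0.1180
σ²=wᵀΣw=λ₁·μ_p+λ₂ = 0.128047·0.118 + -0.001327 = 0.013782 ≈ 0.0138


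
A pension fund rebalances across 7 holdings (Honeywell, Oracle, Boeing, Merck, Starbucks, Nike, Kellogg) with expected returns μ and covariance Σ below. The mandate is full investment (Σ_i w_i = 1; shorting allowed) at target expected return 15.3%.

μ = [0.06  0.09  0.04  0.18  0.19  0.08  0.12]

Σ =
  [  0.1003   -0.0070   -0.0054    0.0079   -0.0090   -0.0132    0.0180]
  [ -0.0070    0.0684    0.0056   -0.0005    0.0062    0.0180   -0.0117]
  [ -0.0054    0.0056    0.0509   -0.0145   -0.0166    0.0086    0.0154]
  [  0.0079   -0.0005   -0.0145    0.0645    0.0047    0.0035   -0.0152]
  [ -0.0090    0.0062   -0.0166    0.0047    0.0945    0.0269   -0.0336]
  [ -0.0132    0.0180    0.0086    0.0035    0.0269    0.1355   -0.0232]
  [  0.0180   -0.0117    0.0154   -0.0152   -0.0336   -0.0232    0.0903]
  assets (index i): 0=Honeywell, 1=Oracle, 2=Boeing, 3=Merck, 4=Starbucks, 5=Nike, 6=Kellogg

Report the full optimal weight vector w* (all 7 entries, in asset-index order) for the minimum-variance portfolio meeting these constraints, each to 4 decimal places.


-0.0261  0.0941  0.0669  0.3283  0.2796  -0.0084  0.2657

x=Σ⁻¹μ = [0.2713  1.4173  1.7932  3.6339  3.0927  0.1109  2.9436]
y=Σ⁻¹𝟙 = [9.3914  14.1411  25.7921  23.0519  19.5871  3.4978  18.7029]
a=μᵀx=1.819388  b=𝟙ᵀx=13.262920  c=𝟙ᵀy=114.164209  D=ac−b²=31.803941
λ₁=(c·0.153−b)/D = (114.164209·0.153−13.262920)/31.803941 = 0.132191
λ₂=(a−b·0.153)/D = (1.819388−13.262920·0.153)/31.803941 = -0.006598
w* = 0.132191·x + -0.006598·y:
  w_0 = 0.132191·0.2713 + -0.006598·9.3914 = -0.0261  (Honeywell)
  w_1 = 0.132191·1.4173 + -0.006598·14.1411 = 0.0941  (Oracle)
  w_2 = 0.132191·1.7932 + -0.006598·25.7921 = 0.0669  (Boeing)
  w_3 = 0.132191·3.6339 + -0.006598·23.0519 = 0.3283  (Merck)
  w_4 = 0.132191·3.0927 + -0.006598·19.5871 = 0.2796  (Starbucks)
  w_5 = 0.132191·0.1109 + -0.006598·3.4978 = -0.0084  (Nike)
  w_6 = 0.132191·2.9436 + -0.006598·18.7029 = 0.2657  (Kellogg)
Σw_i=1.0000  μᵀw=0.1530
σ²=wᵀΣw=λ₁·μ_p+λ₂ = 0.132191·0.153 + -0.006598 = 0.013627 ≈ 0.0136


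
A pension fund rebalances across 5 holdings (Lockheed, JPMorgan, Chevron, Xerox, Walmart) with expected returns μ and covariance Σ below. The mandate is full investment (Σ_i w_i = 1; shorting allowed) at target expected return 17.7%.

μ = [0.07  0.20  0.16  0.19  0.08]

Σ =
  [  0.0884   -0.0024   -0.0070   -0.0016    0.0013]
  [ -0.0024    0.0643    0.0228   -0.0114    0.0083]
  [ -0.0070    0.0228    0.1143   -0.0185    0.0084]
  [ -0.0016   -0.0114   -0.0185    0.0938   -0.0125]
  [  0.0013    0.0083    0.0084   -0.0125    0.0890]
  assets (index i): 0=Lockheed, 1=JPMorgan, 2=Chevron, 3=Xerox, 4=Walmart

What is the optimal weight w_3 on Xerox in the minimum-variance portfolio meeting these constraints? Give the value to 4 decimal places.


p=Σ⁻¹μ = [1.0107  3.0919  1.2306  2.7772  0.8697]
q=Σ⁻¹𝟙 = [12.4879  14.4064  8.3726  15.7598  11.1333]
a=μᵀp=1.483266  b=𝟙ᵀp=8.980074  c=𝟙ᵀq=62.159939  D=ac−b²=11.557999
λ₁=(c·0.177−b)/D = (62.159939·0.177−8.980074)/11.557999 = 0.174964
λ₂=(a−b·0.177)/D = (1.483266−8.980074·0.177)/11.557999 = -0.009189
w* = 0.174964·p + -0.009189·q:
  w_0 = 0.174964·1.0107 + -0.009189·12.4879 = 0.0621  (Lockheed)
  w_1 = 0.174964·3.0919 + -0.009189·14.4064 = 0.4086  (JPMorgan)
  w_2 = 0.174964·1.2306 + -0.009189·8.3726 = 0.1384  (Chevron)
  w_3 = 0.174964·2.7772 + -0.009189·15.7598 = 0.3411  (Xerox)
  w_4 = 0.174964·0.8697 + -0.009189·11.1333 = 0.0499  (Walmart)
Σw_i=1.0000  μᵀw=0.1770
σ²=wᵀΣw=λ₁·μ_p+λ₂ = 0.174964·0.177 + -0.009189 = 0.021780 ≈ 0.0218

0.3411
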